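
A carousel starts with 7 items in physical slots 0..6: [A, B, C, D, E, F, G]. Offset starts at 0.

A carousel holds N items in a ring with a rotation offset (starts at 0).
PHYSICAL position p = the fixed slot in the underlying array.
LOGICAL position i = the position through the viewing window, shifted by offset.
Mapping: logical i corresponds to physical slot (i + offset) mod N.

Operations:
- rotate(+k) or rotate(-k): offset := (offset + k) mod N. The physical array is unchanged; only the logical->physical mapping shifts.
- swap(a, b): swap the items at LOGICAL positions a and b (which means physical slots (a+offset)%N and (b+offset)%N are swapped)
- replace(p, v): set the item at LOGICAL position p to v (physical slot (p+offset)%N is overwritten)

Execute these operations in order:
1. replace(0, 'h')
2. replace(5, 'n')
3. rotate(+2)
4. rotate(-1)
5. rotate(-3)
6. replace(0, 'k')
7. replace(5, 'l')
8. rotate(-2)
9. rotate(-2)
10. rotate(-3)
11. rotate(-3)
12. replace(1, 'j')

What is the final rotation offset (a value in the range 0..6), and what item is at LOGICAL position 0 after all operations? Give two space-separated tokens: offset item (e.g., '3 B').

Answer: 2 C

Derivation:
After op 1 (replace(0, 'h')): offset=0, physical=[h,B,C,D,E,F,G], logical=[h,B,C,D,E,F,G]
After op 2 (replace(5, 'n')): offset=0, physical=[h,B,C,D,E,n,G], logical=[h,B,C,D,E,n,G]
After op 3 (rotate(+2)): offset=2, physical=[h,B,C,D,E,n,G], logical=[C,D,E,n,G,h,B]
After op 4 (rotate(-1)): offset=1, physical=[h,B,C,D,E,n,G], logical=[B,C,D,E,n,G,h]
After op 5 (rotate(-3)): offset=5, physical=[h,B,C,D,E,n,G], logical=[n,G,h,B,C,D,E]
After op 6 (replace(0, 'k')): offset=5, physical=[h,B,C,D,E,k,G], logical=[k,G,h,B,C,D,E]
After op 7 (replace(5, 'l')): offset=5, physical=[h,B,C,l,E,k,G], logical=[k,G,h,B,C,l,E]
After op 8 (rotate(-2)): offset=3, physical=[h,B,C,l,E,k,G], logical=[l,E,k,G,h,B,C]
After op 9 (rotate(-2)): offset=1, physical=[h,B,C,l,E,k,G], logical=[B,C,l,E,k,G,h]
After op 10 (rotate(-3)): offset=5, physical=[h,B,C,l,E,k,G], logical=[k,G,h,B,C,l,E]
After op 11 (rotate(-3)): offset=2, physical=[h,B,C,l,E,k,G], logical=[C,l,E,k,G,h,B]
After op 12 (replace(1, 'j')): offset=2, physical=[h,B,C,j,E,k,G], logical=[C,j,E,k,G,h,B]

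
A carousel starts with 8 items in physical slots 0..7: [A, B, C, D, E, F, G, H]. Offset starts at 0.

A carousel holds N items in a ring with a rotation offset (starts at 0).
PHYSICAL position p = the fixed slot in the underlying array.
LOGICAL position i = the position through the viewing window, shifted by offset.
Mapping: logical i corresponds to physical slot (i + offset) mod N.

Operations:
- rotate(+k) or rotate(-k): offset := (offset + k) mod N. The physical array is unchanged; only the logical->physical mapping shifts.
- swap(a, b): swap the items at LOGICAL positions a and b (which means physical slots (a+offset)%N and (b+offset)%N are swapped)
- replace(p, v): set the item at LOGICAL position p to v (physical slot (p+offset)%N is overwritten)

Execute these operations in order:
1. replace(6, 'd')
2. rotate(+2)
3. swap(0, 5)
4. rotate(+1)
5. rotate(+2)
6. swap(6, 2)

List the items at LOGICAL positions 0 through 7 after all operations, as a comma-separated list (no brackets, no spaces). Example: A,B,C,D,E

After op 1 (replace(6, 'd')): offset=0, physical=[A,B,C,D,E,F,d,H], logical=[A,B,C,D,E,F,d,H]
After op 2 (rotate(+2)): offset=2, physical=[A,B,C,D,E,F,d,H], logical=[C,D,E,F,d,H,A,B]
After op 3 (swap(0, 5)): offset=2, physical=[A,B,H,D,E,F,d,C], logical=[H,D,E,F,d,C,A,B]
After op 4 (rotate(+1)): offset=3, physical=[A,B,H,D,E,F,d,C], logical=[D,E,F,d,C,A,B,H]
After op 5 (rotate(+2)): offset=5, physical=[A,B,H,D,E,F,d,C], logical=[F,d,C,A,B,H,D,E]
After op 6 (swap(6, 2)): offset=5, physical=[A,B,H,C,E,F,d,D], logical=[F,d,D,A,B,H,C,E]

Answer: F,d,D,A,B,H,C,E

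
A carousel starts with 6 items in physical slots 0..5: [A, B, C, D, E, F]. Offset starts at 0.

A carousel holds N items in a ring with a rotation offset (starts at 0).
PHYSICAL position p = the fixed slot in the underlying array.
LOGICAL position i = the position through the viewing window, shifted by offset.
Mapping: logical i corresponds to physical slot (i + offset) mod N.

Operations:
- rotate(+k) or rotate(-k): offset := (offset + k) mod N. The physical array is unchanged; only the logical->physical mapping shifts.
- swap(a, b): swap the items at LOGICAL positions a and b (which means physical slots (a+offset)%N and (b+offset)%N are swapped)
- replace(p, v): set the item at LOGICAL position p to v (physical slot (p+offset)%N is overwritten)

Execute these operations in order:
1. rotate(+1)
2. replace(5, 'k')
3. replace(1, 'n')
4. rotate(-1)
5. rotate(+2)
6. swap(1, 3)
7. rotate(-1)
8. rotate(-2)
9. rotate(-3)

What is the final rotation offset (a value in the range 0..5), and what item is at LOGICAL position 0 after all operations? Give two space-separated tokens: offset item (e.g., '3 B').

Answer: 2 n

Derivation:
After op 1 (rotate(+1)): offset=1, physical=[A,B,C,D,E,F], logical=[B,C,D,E,F,A]
After op 2 (replace(5, 'k')): offset=1, physical=[k,B,C,D,E,F], logical=[B,C,D,E,F,k]
After op 3 (replace(1, 'n')): offset=1, physical=[k,B,n,D,E,F], logical=[B,n,D,E,F,k]
After op 4 (rotate(-1)): offset=0, physical=[k,B,n,D,E,F], logical=[k,B,n,D,E,F]
After op 5 (rotate(+2)): offset=2, physical=[k,B,n,D,E,F], logical=[n,D,E,F,k,B]
After op 6 (swap(1, 3)): offset=2, physical=[k,B,n,F,E,D], logical=[n,F,E,D,k,B]
After op 7 (rotate(-1)): offset=1, physical=[k,B,n,F,E,D], logical=[B,n,F,E,D,k]
After op 8 (rotate(-2)): offset=5, physical=[k,B,n,F,E,D], logical=[D,k,B,n,F,E]
After op 9 (rotate(-3)): offset=2, physical=[k,B,n,F,E,D], logical=[n,F,E,D,k,B]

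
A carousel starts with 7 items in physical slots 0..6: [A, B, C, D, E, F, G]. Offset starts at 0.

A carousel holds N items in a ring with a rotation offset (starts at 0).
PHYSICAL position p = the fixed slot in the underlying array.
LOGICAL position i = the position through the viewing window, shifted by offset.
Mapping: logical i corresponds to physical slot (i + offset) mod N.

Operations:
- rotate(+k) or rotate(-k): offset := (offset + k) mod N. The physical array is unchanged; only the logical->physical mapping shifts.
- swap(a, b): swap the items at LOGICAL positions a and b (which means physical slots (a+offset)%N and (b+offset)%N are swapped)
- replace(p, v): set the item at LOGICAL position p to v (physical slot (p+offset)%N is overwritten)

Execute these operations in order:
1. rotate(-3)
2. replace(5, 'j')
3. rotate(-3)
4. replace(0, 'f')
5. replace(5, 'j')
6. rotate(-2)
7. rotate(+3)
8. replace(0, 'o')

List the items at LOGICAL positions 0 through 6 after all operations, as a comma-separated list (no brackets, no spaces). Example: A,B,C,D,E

After op 1 (rotate(-3)): offset=4, physical=[A,B,C,D,E,F,G], logical=[E,F,G,A,B,C,D]
After op 2 (replace(5, 'j')): offset=4, physical=[A,B,j,D,E,F,G], logical=[E,F,G,A,B,j,D]
After op 3 (rotate(-3)): offset=1, physical=[A,B,j,D,E,F,G], logical=[B,j,D,E,F,G,A]
After op 4 (replace(0, 'f')): offset=1, physical=[A,f,j,D,E,F,G], logical=[f,j,D,E,F,G,A]
After op 5 (replace(5, 'j')): offset=1, physical=[A,f,j,D,E,F,j], logical=[f,j,D,E,F,j,A]
After op 6 (rotate(-2)): offset=6, physical=[A,f,j,D,E,F,j], logical=[j,A,f,j,D,E,F]
After op 7 (rotate(+3)): offset=2, physical=[A,f,j,D,E,F,j], logical=[j,D,E,F,j,A,f]
After op 8 (replace(0, 'o')): offset=2, physical=[A,f,o,D,E,F,j], logical=[o,D,E,F,j,A,f]

Answer: o,D,E,F,j,A,f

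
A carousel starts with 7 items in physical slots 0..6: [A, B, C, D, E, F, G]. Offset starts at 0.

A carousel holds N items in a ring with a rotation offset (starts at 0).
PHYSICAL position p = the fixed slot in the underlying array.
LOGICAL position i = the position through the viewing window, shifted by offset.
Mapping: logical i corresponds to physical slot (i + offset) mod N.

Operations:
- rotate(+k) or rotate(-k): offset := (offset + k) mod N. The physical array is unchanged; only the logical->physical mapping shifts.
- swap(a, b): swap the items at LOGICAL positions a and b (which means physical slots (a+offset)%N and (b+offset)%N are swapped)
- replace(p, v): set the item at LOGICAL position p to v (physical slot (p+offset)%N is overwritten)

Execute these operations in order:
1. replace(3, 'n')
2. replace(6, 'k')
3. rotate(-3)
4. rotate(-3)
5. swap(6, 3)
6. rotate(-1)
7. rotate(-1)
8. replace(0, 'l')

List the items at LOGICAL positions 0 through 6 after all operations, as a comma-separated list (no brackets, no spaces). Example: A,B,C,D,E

Answer: l,E,B,C,n,A,F

Derivation:
After op 1 (replace(3, 'n')): offset=0, physical=[A,B,C,n,E,F,G], logical=[A,B,C,n,E,F,G]
After op 2 (replace(6, 'k')): offset=0, physical=[A,B,C,n,E,F,k], logical=[A,B,C,n,E,F,k]
After op 3 (rotate(-3)): offset=4, physical=[A,B,C,n,E,F,k], logical=[E,F,k,A,B,C,n]
After op 4 (rotate(-3)): offset=1, physical=[A,B,C,n,E,F,k], logical=[B,C,n,E,F,k,A]
After op 5 (swap(6, 3)): offset=1, physical=[E,B,C,n,A,F,k], logical=[B,C,n,A,F,k,E]
After op 6 (rotate(-1)): offset=0, physical=[E,B,C,n,A,F,k], logical=[E,B,C,n,A,F,k]
After op 7 (rotate(-1)): offset=6, physical=[E,B,C,n,A,F,k], logical=[k,E,B,C,n,A,F]
After op 8 (replace(0, 'l')): offset=6, physical=[E,B,C,n,A,F,l], logical=[l,E,B,C,n,A,F]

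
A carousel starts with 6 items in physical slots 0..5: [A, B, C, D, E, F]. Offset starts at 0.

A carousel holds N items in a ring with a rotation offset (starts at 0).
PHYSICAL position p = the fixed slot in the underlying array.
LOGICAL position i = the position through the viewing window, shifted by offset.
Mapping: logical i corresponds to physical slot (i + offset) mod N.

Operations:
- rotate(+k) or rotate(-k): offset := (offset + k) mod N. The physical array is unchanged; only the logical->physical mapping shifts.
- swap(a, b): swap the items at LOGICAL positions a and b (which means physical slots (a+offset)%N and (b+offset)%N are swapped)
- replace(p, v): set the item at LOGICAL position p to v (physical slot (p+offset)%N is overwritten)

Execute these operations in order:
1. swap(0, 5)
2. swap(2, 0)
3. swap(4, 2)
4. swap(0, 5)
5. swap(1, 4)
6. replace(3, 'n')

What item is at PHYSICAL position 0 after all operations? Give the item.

Answer: A

Derivation:
After op 1 (swap(0, 5)): offset=0, physical=[F,B,C,D,E,A], logical=[F,B,C,D,E,A]
After op 2 (swap(2, 0)): offset=0, physical=[C,B,F,D,E,A], logical=[C,B,F,D,E,A]
After op 3 (swap(4, 2)): offset=0, physical=[C,B,E,D,F,A], logical=[C,B,E,D,F,A]
After op 4 (swap(0, 5)): offset=0, physical=[A,B,E,D,F,C], logical=[A,B,E,D,F,C]
After op 5 (swap(1, 4)): offset=0, physical=[A,F,E,D,B,C], logical=[A,F,E,D,B,C]
After op 6 (replace(3, 'n')): offset=0, physical=[A,F,E,n,B,C], logical=[A,F,E,n,B,C]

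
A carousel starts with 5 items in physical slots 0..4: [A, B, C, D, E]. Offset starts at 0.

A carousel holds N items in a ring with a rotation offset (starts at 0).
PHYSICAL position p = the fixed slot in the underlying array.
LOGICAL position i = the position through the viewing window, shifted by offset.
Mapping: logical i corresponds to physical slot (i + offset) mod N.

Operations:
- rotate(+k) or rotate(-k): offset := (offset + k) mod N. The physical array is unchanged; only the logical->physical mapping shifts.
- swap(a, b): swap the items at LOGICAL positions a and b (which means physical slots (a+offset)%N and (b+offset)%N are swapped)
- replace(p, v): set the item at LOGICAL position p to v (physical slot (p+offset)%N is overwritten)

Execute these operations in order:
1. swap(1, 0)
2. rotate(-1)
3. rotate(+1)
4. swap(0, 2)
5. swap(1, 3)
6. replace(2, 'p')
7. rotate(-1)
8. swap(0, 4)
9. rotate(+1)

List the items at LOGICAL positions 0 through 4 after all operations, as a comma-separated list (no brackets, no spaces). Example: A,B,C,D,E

Answer: C,D,p,E,A

Derivation:
After op 1 (swap(1, 0)): offset=0, physical=[B,A,C,D,E], logical=[B,A,C,D,E]
After op 2 (rotate(-1)): offset=4, physical=[B,A,C,D,E], logical=[E,B,A,C,D]
After op 3 (rotate(+1)): offset=0, physical=[B,A,C,D,E], logical=[B,A,C,D,E]
After op 4 (swap(0, 2)): offset=0, physical=[C,A,B,D,E], logical=[C,A,B,D,E]
After op 5 (swap(1, 3)): offset=0, physical=[C,D,B,A,E], logical=[C,D,B,A,E]
After op 6 (replace(2, 'p')): offset=0, physical=[C,D,p,A,E], logical=[C,D,p,A,E]
After op 7 (rotate(-1)): offset=4, physical=[C,D,p,A,E], logical=[E,C,D,p,A]
After op 8 (swap(0, 4)): offset=4, physical=[C,D,p,E,A], logical=[A,C,D,p,E]
After op 9 (rotate(+1)): offset=0, physical=[C,D,p,E,A], logical=[C,D,p,E,A]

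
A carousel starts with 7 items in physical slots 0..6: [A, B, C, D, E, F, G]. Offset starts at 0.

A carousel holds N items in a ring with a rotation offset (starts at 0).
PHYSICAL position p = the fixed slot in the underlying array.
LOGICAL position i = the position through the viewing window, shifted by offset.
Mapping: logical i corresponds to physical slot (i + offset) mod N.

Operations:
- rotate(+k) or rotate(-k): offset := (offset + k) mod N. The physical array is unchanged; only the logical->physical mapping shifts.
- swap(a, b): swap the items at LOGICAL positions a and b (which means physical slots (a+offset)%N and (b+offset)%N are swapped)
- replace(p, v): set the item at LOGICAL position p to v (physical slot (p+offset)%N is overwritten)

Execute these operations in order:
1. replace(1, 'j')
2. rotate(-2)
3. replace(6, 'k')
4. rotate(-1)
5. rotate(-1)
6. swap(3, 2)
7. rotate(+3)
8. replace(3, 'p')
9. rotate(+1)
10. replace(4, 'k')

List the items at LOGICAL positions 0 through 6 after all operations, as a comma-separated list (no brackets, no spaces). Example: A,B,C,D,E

Answer: A,j,p,D,k,G,F

Derivation:
After op 1 (replace(1, 'j')): offset=0, physical=[A,j,C,D,E,F,G], logical=[A,j,C,D,E,F,G]
After op 2 (rotate(-2)): offset=5, physical=[A,j,C,D,E,F,G], logical=[F,G,A,j,C,D,E]
After op 3 (replace(6, 'k')): offset=5, physical=[A,j,C,D,k,F,G], logical=[F,G,A,j,C,D,k]
After op 4 (rotate(-1)): offset=4, physical=[A,j,C,D,k,F,G], logical=[k,F,G,A,j,C,D]
After op 5 (rotate(-1)): offset=3, physical=[A,j,C,D,k,F,G], logical=[D,k,F,G,A,j,C]
After op 6 (swap(3, 2)): offset=3, physical=[A,j,C,D,k,G,F], logical=[D,k,G,F,A,j,C]
After op 7 (rotate(+3)): offset=6, physical=[A,j,C,D,k,G,F], logical=[F,A,j,C,D,k,G]
After op 8 (replace(3, 'p')): offset=6, physical=[A,j,p,D,k,G,F], logical=[F,A,j,p,D,k,G]
After op 9 (rotate(+1)): offset=0, physical=[A,j,p,D,k,G,F], logical=[A,j,p,D,k,G,F]
After op 10 (replace(4, 'k')): offset=0, physical=[A,j,p,D,k,G,F], logical=[A,j,p,D,k,G,F]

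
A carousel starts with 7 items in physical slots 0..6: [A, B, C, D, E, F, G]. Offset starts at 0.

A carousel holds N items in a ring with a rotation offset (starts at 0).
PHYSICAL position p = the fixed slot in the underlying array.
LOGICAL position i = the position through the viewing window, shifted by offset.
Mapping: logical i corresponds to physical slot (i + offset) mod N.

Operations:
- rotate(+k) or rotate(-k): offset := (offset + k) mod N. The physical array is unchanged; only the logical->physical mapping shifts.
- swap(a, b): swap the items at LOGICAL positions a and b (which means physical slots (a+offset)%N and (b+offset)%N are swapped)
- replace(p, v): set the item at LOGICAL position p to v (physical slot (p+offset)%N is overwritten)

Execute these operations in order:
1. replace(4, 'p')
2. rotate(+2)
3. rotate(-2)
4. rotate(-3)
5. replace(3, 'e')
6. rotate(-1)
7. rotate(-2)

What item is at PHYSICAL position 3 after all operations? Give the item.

Answer: D

Derivation:
After op 1 (replace(4, 'p')): offset=0, physical=[A,B,C,D,p,F,G], logical=[A,B,C,D,p,F,G]
After op 2 (rotate(+2)): offset=2, physical=[A,B,C,D,p,F,G], logical=[C,D,p,F,G,A,B]
After op 3 (rotate(-2)): offset=0, physical=[A,B,C,D,p,F,G], logical=[A,B,C,D,p,F,G]
After op 4 (rotate(-3)): offset=4, physical=[A,B,C,D,p,F,G], logical=[p,F,G,A,B,C,D]
After op 5 (replace(3, 'e')): offset=4, physical=[e,B,C,D,p,F,G], logical=[p,F,G,e,B,C,D]
After op 6 (rotate(-1)): offset=3, physical=[e,B,C,D,p,F,G], logical=[D,p,F,G,e,B,C]
After op 7 (rotate(-2)): offset=1, physical=[e,B,C,D,p,F,G], logical=[B,C,D,p,F,G,e]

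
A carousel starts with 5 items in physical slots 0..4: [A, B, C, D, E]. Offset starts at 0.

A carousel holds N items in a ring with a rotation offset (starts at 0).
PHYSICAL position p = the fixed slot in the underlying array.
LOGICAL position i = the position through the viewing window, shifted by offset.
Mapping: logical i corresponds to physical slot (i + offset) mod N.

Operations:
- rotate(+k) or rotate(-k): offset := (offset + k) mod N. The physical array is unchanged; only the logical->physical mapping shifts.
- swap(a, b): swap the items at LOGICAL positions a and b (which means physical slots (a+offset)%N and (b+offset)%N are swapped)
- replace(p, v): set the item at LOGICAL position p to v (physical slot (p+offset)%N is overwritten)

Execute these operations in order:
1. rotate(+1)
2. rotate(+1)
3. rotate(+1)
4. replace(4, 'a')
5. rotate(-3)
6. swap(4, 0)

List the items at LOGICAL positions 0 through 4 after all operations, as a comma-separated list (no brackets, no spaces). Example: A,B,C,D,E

After op 1 (rotate(+1)): offset=1, physical=[A,B,C,D,E], logical=[B,C,D,E,A]
After op 2 (rotate(+1)): offset=2, physical=[A,B,C,D,E], logical=[C,D,E,A,B]
After op 3 (rotate(+1)): offset=3, physical=[A,B,C,D,E], logical=[D,E,A,B,C]
After op 4 (replace(4, 'a')): offset=3, physical=[A,B,a,D,E], logical=[D,E,A,B,a]
After op 5 (rotate(-3)): offset=0, physical=[A,B,a,D,E], logical=[A,B,a,D,E]
After op 6 (swap(4, 0)): offset=0, physical=[E,B,a,D,A], logical=[E,B,a,D,A]

Answer: E,B,a,D,A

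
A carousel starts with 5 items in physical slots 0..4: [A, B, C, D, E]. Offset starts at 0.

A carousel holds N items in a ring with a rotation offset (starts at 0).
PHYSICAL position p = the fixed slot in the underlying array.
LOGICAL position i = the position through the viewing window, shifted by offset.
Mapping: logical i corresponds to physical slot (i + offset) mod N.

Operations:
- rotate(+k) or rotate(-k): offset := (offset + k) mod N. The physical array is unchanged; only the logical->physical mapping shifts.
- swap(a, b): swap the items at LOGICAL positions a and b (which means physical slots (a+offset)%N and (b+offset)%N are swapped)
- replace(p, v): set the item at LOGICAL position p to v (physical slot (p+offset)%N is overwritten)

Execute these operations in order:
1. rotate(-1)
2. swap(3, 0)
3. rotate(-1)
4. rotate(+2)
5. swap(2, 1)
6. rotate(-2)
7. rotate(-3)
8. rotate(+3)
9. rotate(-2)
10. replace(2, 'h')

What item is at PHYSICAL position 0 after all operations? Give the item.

Answer: A

Derivation:
After op 1 (rotate(-1)): offset=4, physical=[A,B,C,D,E], logical=[E,A,B,C,D]
After op 2 (swap(3, 0)): offset=4, physical=[A,B,E,D,C], logical=[C,A,B,E,D]
After op 3 (rotate(-1)): offset=3, physical=[A,B,E,D,C], logical=[D,C,A,B,E]
After op 4 (rotate(+2)): offset=0, physical=[A,B,E,D,C], logical=[A,B,E,D,C]
After op 5 (swap(2, 1)): offset=0, physical=[A,E,B,D,C], logical=[A,E,B,D,C]
After op 6 (rotate(-2)): offset=3, physical=[A,E,B,D,C], logical=[D,C,A,E,B]
After op 7 (rotate(-3)): offset=0, physical=[A,E,B,D,C], logical=[A,E,B,D,C]
After op 8 (rotate(+3)): offset=3, physical=[A,E,B,D,C], logical=[D,C,A,E,B]
After op 9 (rotate(-2)): offset=1, physical=[A,E,B,D,C], logical=[E,B,D,C,A]
After op 10 (replace(2, 'h')): offset=1, physical=[A,E,B,h,C], logical=[E,B,h,C,A]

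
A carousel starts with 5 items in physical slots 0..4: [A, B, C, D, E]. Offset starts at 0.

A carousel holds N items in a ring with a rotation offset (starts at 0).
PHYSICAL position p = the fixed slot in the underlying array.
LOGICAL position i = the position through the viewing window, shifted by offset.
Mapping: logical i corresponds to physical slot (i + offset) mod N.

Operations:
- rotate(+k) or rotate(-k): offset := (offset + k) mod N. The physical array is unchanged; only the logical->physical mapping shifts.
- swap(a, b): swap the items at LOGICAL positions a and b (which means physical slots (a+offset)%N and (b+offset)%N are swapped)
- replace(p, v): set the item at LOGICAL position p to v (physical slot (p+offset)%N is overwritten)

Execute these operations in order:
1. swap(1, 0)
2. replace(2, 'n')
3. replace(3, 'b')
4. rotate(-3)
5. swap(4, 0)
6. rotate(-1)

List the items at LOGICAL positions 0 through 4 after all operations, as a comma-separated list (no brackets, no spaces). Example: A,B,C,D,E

Answer: n,A,b,E,B

Derivation:
After op 1 (swap(1, 0)): offset=0, physical=[B,A,C,D,E], logical=[B,A,C,D,E]
After op 2 (replace(2, 'n')): offset=0, physical=[B,A,n,D,E], logical=[B,A,n,D,E]
After op 3 (replace(3, 'b')): offset=0, physical=[B,A,n,b,E], logical=[B,A,n,b,E]
After op 4 (rotate(-3)): offset=2, physical=[B,A,n,b,E], logical=[n,b,E,B,A]
After op 5 (swap(4, 0)): offset=2, physical=[B,n,A,b,E], logical=[A,b,E,B,n]
After op 6 (rotate(-1)): offset=1, physical=[B,n,A,b,E], logical=[n,A,b,E,B]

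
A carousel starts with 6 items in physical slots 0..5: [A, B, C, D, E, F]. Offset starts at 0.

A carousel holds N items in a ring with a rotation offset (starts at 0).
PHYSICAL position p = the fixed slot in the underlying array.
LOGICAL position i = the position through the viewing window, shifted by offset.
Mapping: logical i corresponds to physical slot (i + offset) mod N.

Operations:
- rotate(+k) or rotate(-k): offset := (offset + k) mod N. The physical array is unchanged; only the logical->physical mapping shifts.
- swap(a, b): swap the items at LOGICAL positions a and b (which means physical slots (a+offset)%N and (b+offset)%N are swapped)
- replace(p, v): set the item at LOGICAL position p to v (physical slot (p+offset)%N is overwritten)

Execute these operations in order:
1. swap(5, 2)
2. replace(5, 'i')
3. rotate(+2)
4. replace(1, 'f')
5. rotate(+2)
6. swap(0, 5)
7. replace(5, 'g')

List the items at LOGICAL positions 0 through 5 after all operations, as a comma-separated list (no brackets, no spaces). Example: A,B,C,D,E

Answer: f,i,A,B,F,g

Derivation:
After op 1 (swap(5, 2)): offset=0, physical=[A,B,F,D,E,C], logical=[A,B,F,D,E,C]
After op 2 (replace(5, 'i')): offset=0, physical=[A,B,F,D,E,i], logical=[A,B,F,D,E,i]
After op 3 (rotate(+2)): offset=2, physical=[A,B,F,D,E,i], logical=[F,D,E,i,A,B]
After op 4 (replace(1, 'f')): offset=2, physical=[A,B,F,f,E,i], logical=[F,f,E,i,A,B]
After op 5 (rotate(+2)): offset=4, physical=[A,B,F,f,E,i], logical=[E,i,A,B,F,f]
After op 6 (swap(0, 5)): offset=4, physical=[A,B,F,E,f,i], logical=[f,i,A,B,F,E]
After op 7 (replace(5, 'g')): offset=4, physical=[A,B,F,g,f,i], logical=[f,i,A,B,F,g]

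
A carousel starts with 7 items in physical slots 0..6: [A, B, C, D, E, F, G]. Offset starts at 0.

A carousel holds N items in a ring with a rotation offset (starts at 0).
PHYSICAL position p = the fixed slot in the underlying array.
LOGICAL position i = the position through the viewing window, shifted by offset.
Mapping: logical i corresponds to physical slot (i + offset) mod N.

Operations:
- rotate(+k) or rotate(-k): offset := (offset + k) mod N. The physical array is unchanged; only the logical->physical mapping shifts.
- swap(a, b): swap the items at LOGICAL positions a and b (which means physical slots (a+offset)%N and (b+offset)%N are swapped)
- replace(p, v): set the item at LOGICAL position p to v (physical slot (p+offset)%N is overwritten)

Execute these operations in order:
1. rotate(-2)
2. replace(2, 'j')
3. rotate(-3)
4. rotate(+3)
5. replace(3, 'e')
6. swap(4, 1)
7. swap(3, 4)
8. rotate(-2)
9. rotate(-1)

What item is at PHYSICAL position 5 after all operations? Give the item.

Answer: F

Derivation:
After op 1 (rotate(-2)): offset=5, physical=[A,B,C,D,E,F,G], logical=[F,G,A,B,C,D,E]
After op 2 (replace(2, 'j')): offset=5, physical=[j,B,C,D,E,F,G], logical=[F,G,j,B,C,D,E]
After op 3 (rotate(-3)): offset=2, physical=[j,B,C,D,E,F,G], logical=[C,D,E,F,G,j,B]
After op 4 (rotate(+3)): offset=5, physical=[j,B,C,D,E,F,G], logical=[F,G,j,B,C,D,E]
After op 5 (replace(3, 'e')): offset=5, physical=[j,e,C,D,E,F,G], logical=[F,G,j,e,C,D,E]
After op 6 (swap(4, 1)): offset=5, physical=[j,e,G,D,E,F,C], logical=[F,C,j,e,G,D,E]
After op 7 (swap(3, 4)): offset=5, physical=[j,G,e,D,E,F,C], logical=[F,C,j,G,e,D,E]
After op 8 (rotate(-2)): offset=3, physical=[j,G,e,D,E,F,C], logical=[D,E,F,C,j,G,e]
After op 9 (rotate(-1)): offset=2, physical=[j,G,e,D,E,F,C], logical=[e,D,E,F,C,j,G]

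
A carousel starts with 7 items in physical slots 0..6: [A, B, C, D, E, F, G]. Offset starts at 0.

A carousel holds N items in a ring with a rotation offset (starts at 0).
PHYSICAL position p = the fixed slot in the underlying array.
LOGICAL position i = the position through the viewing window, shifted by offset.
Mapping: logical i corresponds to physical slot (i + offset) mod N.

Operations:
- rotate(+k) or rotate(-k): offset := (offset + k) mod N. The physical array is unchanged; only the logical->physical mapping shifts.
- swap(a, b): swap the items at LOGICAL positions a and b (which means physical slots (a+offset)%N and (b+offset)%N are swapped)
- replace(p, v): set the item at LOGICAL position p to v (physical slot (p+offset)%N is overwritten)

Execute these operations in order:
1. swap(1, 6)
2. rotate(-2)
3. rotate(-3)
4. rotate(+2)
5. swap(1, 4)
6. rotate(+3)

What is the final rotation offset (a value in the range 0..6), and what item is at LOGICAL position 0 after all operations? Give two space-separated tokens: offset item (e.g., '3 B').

After op 1 (swap(1, 6)): offset=0, physical=[A,G,C,D,E,F,B], logical=[A,G,C,D,E,F,B]
After op 2 (rotate(-2)): offset=5, physical=[A,G,C,D,E,F,B], logical=[F,B,A,G,C,D,E]
After op 3 (rotate(-3)): offset=2, physical=[A,G,C,D,E,F,B], logical=[C,D,E,F,B,A,G]
After op 4 (rotate(+2)): offset=4, physical=[A,G,C,D,E,F,B], logical=[E,F,B,A,G,C,D]
After op 5 (swap(1, 4)): offset=4, physical=[A,F,C,D,E,G,B], logical=[E,G,B,A,F,C,D]
After op 6 (rotate(+3)): offset=0, physical=[A,F,C,D,E,G,B], logical=[A,F,C,D,E,G,B]

Answer: 0 A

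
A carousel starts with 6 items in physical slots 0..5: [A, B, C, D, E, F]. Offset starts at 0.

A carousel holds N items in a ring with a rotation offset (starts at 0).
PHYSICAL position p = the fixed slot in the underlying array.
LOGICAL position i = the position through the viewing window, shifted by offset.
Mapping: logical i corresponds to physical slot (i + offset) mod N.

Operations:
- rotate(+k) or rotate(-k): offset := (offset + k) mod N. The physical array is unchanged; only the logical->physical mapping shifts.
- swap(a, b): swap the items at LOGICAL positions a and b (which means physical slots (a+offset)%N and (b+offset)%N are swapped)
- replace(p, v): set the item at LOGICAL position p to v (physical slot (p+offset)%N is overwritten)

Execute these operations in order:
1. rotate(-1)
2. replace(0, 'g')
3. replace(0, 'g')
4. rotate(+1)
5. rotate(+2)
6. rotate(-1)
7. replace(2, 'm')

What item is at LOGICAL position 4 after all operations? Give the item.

Answer: g

Derivation:
After op 1 (rotate(-1)): offset=5, physical=[A,B,C,D,E,F], logical=[F,A,B,C,D,E]
After op 2 (replace(0, 'g')): offset=5, physical=[A,B,C,D,E,g], logical=[g,A,B,C,D,E]
After op 3 (replace(0, 'g')): offset=5, physical=[A,B,C,D,E,g], logical=[g,A,B,C,D,E]
After op 4 (rotate(+1)): offset=0, physical=[A,B,C,D,E,g], logical=[A,B,C,D,E,g]
After op 5 (rotate(+2)): offset=2, physical=[A,B,C,D,E,g], logical=[C,D,E,g,A,B]
After op 6 (rotate(-1)): offset=1, physical=[A,B,C,D,E,g], logical=[B,C,D,E,g,A]
After op 7 (replace(2, 'm')): offset=1, physical=[A,B,C,m,E,g], logical=[B,C,m,E,g,A]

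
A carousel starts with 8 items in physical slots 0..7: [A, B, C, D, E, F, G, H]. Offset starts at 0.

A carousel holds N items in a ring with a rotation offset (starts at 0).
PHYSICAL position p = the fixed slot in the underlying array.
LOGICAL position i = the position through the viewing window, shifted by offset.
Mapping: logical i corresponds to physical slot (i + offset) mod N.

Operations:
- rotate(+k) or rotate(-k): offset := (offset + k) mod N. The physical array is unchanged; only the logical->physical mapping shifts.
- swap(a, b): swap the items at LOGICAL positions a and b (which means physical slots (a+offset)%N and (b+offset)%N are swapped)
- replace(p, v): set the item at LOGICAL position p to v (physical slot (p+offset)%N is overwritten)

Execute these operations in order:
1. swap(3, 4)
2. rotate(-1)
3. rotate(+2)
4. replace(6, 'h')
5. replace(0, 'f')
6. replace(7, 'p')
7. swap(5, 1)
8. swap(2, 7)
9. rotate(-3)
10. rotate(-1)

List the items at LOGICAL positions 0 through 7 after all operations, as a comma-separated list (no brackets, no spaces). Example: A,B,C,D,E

After op 1 (swap(3, 4)): offset=0, physical=[A,B,C,E,D,F,G,H], logical=[A,B,C,E,D,F,G,H]
After op 2 (rotate(-1)): offset=7, physical=[A,B,C,E,D,F,G,H], logical=[H,A,B,C,E,D,F,G]
After op 3 (rotate(+2)): offset=1, physical=[A,B,C,E,D,F,G,H], logical=[B,C,E,D,F,G,H,A]
After op 4 (replace(6, 'h')): offset=1, physical=[A,B,C,E,D,F,G,h], logical=[B,C,E,D,F,G,h,A]
After op 5 (replace(0, 'f')): offset=1, physical=[A,f,C,E,D,F,G,h], logical=[f,C,E,D,F,G,h,A]
After op 6 (replace(7, 'p')): offset=1, physical=[p,f,C,E,D,F,G,h], logical=[f,C,E,D,F,G,h,p]
After op 7 (swap(5, 1)): offset=1, physical=[p,f,G,E,D,F,C,h], logical=[f,G,E,D,F,C,h,p]
After op 8 (swap(2, 7)): offset=1, physical=[E,f,G,p,D,F,C,h], logical=[f,G,p,D,F,C,h,E]
After op 9 (rotate(-3)): offset=6, physical=[E,f,G,p,D,F,C,h], logical=[C,h,E,f,G,p,D,F]
After op 10 (rotate(-1)): offset=5, physical=[E,f,G,p,D,F,C,h], logical=[F,C,h,E,f,G,p,D]

Answer: F,C,h,E,f,G,p,D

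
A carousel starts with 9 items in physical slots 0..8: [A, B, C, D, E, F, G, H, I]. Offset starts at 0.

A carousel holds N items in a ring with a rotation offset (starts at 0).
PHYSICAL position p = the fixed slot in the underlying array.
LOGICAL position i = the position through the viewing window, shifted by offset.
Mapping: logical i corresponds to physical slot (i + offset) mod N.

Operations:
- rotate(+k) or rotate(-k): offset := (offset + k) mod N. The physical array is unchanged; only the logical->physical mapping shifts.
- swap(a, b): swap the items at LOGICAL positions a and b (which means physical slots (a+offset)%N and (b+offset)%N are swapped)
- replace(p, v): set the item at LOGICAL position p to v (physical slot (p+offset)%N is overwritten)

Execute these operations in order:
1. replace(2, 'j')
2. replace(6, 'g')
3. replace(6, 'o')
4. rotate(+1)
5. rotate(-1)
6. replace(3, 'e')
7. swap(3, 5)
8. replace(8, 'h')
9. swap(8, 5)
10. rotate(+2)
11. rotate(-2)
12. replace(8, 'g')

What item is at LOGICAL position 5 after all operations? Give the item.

Answer: h

Derivation:
After op 1 (replace(2, 'j')): offset=0, physical=[A,B,j,D,E,F,G,H,I], logical=[A,B,j,D,E,F,G,H,I]
After op 2 (replace(6, 'g')): offset=0, physical=[A,B,j,D,E,F,g,H,I], logical=[A,B,j,D,E,F,g,H,I]
After op 3 (replace(6, 'o')): offset=0, physical=[A,B,j,D,E,F,o,H,I], logical=[A,B,j,D,E,F,o,H,I]
After op 4 (rotate(+1)): offset=1, physical=[A,B,j,D,E,F,o,H,I], logical=[B,j,D,E,F,o,H,I,A]
After op 5 (rotate(-1)): offset=0, physical=[A,B,j,D,E,F,o,H,I], logical=[A,B,j,D,E,F,o,H,I]
After op 6 (replace(3, 'e')): offset=0, physical=[A,B,j,e,E,F,o,H,I], logical=[A,B,j,e,E,F,o,H,I]
After op 7 (swap(3, 5)): offset=0, physical=[A,B,j,F,E,e,o,H,I], logical=[A,B,j,F,E,e,o,H,I]
After op 8 (replace(8, 'h')): offset=0, physical=[A,B,j,F,E,e,o,H,h], logical=[A,B,j,F,E,e,o,H,h]
After op 9 (swap(8, 5)): offset=0, physical=[A,B,j,F,E,h,o,H,e], logical=[A,B,j,F,E,h,o,H,e]
After op 10 (rotate(+2)): offset=2, physical=[A,B,j,F,E,h,o,H,e], logical=[j,F,E,h,o,H,e,A,B]
After op 11 (rotate(-2)): offset=0, physical=[A,B,j,F,E,h,o,H,e], logical=[A,B,j,F,E,h,o,H,e]
After op 12 (replace(8, 'g')): offset=0, physical=[A,B,j,F,E,h,o,H,g], logical=[A,B,j,F,E,h,o,H,g]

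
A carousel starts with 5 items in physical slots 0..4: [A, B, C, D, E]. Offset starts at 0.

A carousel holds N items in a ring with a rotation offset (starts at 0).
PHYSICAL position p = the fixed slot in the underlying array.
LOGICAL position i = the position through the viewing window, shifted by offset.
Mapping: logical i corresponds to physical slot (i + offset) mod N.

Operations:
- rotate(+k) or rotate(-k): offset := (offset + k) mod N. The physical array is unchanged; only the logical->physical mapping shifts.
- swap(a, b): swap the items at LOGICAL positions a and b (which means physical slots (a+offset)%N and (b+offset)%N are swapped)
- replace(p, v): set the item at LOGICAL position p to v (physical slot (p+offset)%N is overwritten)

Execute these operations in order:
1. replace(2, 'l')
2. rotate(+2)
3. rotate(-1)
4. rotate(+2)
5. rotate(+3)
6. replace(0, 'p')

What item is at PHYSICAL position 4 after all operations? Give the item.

Answer: E

Derivation:
After op 1 (replace(2, 'l')): offset=0, physical=[A,B,l,D,E], logical=[A,B,l,D,E]
After op 2 (rotate(+2)): offset=2, physical=[A,B,l,D,E], logical=[l,D,E,A,B]
After op 3 (rotate(-1)): offset=1, physical=[A,B,l,D,E], logical=[B,l,D,E,A]
After op 4 (rotate(+2)): offset=3, physical=[A,B,l,D,E], logical=[D,E,A,B,l]
After op 5 (rotate(+3)): offset=1, physical=[A,B,l,D,E], logical=[B,l,D,E,A]
After op 6 (replace(0, 'p')): offset=1, physical=[A,p,l,D,E], logical=[p,l,D,E,A]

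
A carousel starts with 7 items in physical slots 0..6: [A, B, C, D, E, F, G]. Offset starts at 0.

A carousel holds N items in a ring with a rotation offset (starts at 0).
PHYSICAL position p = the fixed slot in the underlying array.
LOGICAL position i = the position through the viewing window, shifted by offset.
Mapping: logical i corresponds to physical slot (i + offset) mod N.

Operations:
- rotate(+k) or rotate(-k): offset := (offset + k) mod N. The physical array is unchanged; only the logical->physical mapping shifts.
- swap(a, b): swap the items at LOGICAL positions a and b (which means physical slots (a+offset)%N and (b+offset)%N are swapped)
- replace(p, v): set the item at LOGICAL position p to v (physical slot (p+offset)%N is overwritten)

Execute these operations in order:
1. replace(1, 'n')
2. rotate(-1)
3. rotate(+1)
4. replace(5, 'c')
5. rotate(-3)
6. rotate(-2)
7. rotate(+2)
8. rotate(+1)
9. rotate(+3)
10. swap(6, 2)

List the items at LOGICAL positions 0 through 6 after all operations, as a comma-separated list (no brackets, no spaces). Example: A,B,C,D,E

After op 1 (replace(1, 'n')): offset=0, physical=[A,n,C,D,E,F,G], logical=[A,n,C,D,E,F,G]
After op 2 (rotate(-1)): offset=6, physical=[A,n,C,D,E,F,G], logical=[G,A,n,C,D,E,F]
After op 3 (rotate(+1)): offset=0, physical=[A,n,C,D,E,F,G], logical=[A,n,C,D,E,F,G]
After op 4 (replace(5, 'c')): offset=0, physical=[A,n,C,D,E,c,G], logical=[A,n,C,D,E,c,G]
After op 5 (rotate(-3)): offset=4, physical=[A,n,C,D,E,c,G], logical=[E,c,G,A,n,C,D]
After op 6 (rotate(-2)): offset=2, physical=[A,n,C,D,E,c,G], logical=[C,D,E,c,G,A,n]
After op 7 (rotate(+2)): offset=4, physical=[A,n,C,D,E,c,G], logical=[E,c,G,A,n,C,D]
After op 8 (rotate(+1)): offset=5, physical=[A,n,C,D,E,c,G], logical=[c,G,A,n,C,D,E]
After op 9 (rotate(+3)): offset=1, physical=[A,n,C,D,E,c,G], logical=[n,C,D,E,c,G,A]
After op 10 (swap(6, 2)): offset=1, physical=[D,n,C,A,E,c,G], logical=[n,C,A,E,c,G,D]

Answer: n,C,A,E,c,G,D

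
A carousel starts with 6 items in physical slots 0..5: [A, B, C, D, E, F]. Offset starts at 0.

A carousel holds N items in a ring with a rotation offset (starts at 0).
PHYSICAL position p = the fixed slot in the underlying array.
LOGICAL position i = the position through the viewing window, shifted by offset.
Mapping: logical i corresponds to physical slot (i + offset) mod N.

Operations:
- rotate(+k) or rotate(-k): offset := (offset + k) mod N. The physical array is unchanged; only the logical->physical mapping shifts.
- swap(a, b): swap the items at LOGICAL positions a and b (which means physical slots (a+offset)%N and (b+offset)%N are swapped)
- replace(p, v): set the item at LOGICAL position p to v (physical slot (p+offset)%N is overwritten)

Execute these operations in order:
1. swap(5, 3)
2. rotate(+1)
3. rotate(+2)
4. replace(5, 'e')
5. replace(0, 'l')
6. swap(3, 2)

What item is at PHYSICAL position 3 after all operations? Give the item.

Answer: l

Derivation:
After op 1 (swap(5, 3)): offset=0, physical=[A,B,C,F,E,D], logical=[A,B,C,F,E,D]
After op 2 (rotate(+1)): offset=1, physical=[A,B,C,F,E,D], logical=[B,C,F,E,D,A]
After op 3 (rotate(+2)): offset=3, physical=[A,B,C,F,E,D], logical=[F,E,D,A,B,C]
After op 4 (replace(5, 'e')): offset=3, physical=[A,B,e,F,E,D], logical=[F,E,D,A,B,e]
After op 5 (replace(0, 'l')): offset=3, physical=[A,B,e,l,E,D], logical=[l,E,D,A,B,e]
After op 6 (swap(3, 2)): offset=3, physical=[D,B,e,l,E,A], logical=[l,E,A,D,B,e]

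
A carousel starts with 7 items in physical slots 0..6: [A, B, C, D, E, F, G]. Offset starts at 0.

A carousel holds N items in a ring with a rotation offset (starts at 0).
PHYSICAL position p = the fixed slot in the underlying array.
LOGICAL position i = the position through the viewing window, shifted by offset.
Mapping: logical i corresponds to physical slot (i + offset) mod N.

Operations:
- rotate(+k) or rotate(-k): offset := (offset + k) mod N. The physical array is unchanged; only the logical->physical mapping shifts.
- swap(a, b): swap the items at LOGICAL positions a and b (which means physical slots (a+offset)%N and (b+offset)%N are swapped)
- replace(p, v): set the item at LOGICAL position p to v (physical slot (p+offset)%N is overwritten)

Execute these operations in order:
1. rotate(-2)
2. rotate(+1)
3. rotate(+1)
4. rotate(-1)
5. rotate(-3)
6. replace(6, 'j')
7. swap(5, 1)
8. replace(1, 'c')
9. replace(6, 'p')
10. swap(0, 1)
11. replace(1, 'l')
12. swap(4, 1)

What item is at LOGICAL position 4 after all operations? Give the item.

After op 1 (rotate(-2)): offset=5, physical=[A,B,C,D,E,F,G], logical=[F,G,A,B,C,D,E]
After op 2 (rotate(+1)): offset=6, physical=[A,B,C,D,E,F,G], logical=[G,A,B,C,D,E,F]
After op 3 (rotate(+1)): offset=0, physical=[A,B,C,D,E,F,G], logical=[A,B,C,D,E,F,G]
After op 4 (rotate(-1)): offset=6, physical=[A,B,C,D,E,F,G], logical=[G,A,B,C,D,E,F]
After op 5 (rotate(-3)): offset=3, physical=[A,B,C,D,E,F,G], logical=[D,E,F,G,A,B,C]
After op 6 (replace(6, 'j')): offset=3, physical=[A,B,j,D,E,F,G], logical=[D,E,F,G,A,B,j]
After op 7 (swap(5, 1)): offset=3, physical=[A,E,j,D,B,F,G], logical=[D,B,F,G,A,E,j]
After op 8 (replace(1, 'c')): offset=3, physical=[A,E,j,D,c,F,G], logical=[D,c,F,G,A,E,j]
After op 9 (replace(6, 'p')): offset=3, physical=[A,E,p,D,c,F,G], logical=[D,c,F,G,A,E,p]
After op 10 (swap(0, 1)): offset=3, physical=[A,E,p,c,D,F,G], logical=[c,D,F,G,A,E,p]
After op 11 (replace(1, 'l')): offset=3, physical=[A,E,p,c,l,F,G], logical=[c,l,F,G,A,E,p]
After op 12 (swap(4, 1)): offset=3, physical=[l,E,p,c,A,F,G], logical=[c,A,F,G,l,E,p]

Answer: l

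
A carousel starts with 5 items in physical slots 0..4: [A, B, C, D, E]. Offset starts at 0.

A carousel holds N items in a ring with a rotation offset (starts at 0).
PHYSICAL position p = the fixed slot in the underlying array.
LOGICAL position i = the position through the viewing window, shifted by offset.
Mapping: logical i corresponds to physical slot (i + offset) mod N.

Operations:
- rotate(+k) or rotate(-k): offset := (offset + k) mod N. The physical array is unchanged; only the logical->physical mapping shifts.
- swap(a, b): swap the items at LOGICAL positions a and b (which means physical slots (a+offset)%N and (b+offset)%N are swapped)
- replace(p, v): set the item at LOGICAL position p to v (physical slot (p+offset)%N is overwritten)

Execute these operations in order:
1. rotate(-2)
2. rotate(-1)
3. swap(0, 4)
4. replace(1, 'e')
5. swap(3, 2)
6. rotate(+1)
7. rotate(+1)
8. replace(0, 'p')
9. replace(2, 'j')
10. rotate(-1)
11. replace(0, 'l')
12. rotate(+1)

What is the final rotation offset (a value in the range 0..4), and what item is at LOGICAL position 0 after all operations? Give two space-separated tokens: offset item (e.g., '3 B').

Answer: 4 p

Derivation:
After op 1 (rotate(-2)): offset=3, physical=[A,B,C,D,E], logical=[D,E,A,B,C]
After op 2 (rotate(-1)): offset=2, physical=[A,B,C,D,E], logical=[C,D,E,A,B]
After op 3 (swap(0, 4)): offset=2, physical=[A,C,B,D,E], logical=[B,D,E,A,C]
After op 4 (replace(1, 'e')): offset=2, physical=[A,C,B,e,E], logical=[B,e,E,A,C]
After op 5 (swap(3, 2)): offset=2, physical=[E,C,B,e,A], logical=[B,e,A,E,C]
After op 6 (rotate(+1)): offset=3, physical=[E,C,B,e,A], logical=[e,A,E,C,B]
After op 7 (rotate(+1)): offset=4, physical=[E,C,B,e,A], logical=[A,E,C,B,e]
After op 8 (replace(0, 'p')): offset=4, physical=[E,C,B,e,p], logical=[p,E,C,B,e]
After op 9 (replace(2, 'j')): offset=4, physical=[E,j,B,e,p], logical=[p,E,j,B,e]
After op 10 (rotate(-1)): offset=3, physical=[E,j,B,e,p], logical=[e,p,E,j,B]
After op 11 (replace(0, 'l')): offset=3, physical=[E,j,B,l,p], logical=[l,p,E,j,B]
After op 12 (rotate(+1)): offset=4, physical=[E,j,B,l,p], logical=[p,E,j,B,l]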